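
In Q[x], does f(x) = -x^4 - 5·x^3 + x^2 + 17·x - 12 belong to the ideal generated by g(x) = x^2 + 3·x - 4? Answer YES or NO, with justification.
In Q[x] the ideal (g) consists of all multiples of g, so f ∈ (g) iff g | f, i.e. iff the remainder of f on division by g is 0. Divide f by g (g is monic, so eliminate the leading term of the running remainder at each step):
  leading term -x^4: subtract (-x^2)·g(x) = -x^4 - 3·x^3 + 4·x^2, leaving -2·x^3 - 3·x^2 + 17·x - 12
  leading term -2·x^3: subtract (-2·x)·g(x) = -2·x^3 - 6·x^2 + 8·x, leaving 3·x^2 + 9·x - 12
  leading term 3·x^2: subtract (3)·g(x) = 3·x^2 + 9·x - 12, leaving 0
The remainder is 0, so f(x) = g(x) · h(x) with h(x) = -x^2 - 2·x + 3. Hence g | f, i.e. f ∈ (g).

Final answer: YES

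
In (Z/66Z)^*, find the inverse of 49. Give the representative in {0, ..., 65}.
49^(−1) ≡ 31 (mod 66)

Apply the extended Euclidean algorithm to (66, 49), tracking rows (r, s, t) with s·66 + t·49 = r. Each division r_prev = q·r_cur + r_new produces the new row as (previous row) − q·(current row):
  row A: (66, 1, 0)   [1·66 + 0·49 = 66]
  row B: (49, 0, 1)   [0·66 + 1·49 = 49]
  66 = 1·49 + 17   → row C = row A − 1·row B = (17, 1, −1)   [check: 1·66 − 1·49 = 17]
  49 = 2·17 + 15   → row D = row B − 2·row C = (15, −2, 3)   [check: −2·66 + 3·49 = 15]
  17 = 1·15 + 2   → row E = row C − 1·row D = (2, 3, −4)   [check: 3·66 − 4·49 = 2]
  15 = 7·2 + 1   → row F = row D − 7·row E = (1, −23, 31)   [check: −23·66 + 31·49 = 1]
  2 = 2·1 + 0   → remainder 0, stop. gcd = 1 (last nonzero row F).
The gcd is 1, so 49 is invertible mod 66. The last nonzero row gives −23·66 + 31·49 = 1, so t = 31. So 49^(−1) ≡ 31 (mod 66). Verify: 49 · 31 = 1519 ≡ 1 (mod 66). ✓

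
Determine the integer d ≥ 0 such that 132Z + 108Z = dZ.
(132, 108) = (12); d = 12

In the PID Z, (a, b) is generated by gcd(a, b). Compute gcd(132, 108) with the extended Euclidean algorithm, tracking rows (r, s, t) with s·132 + t·108 = r:
  row A: (132, 1, 0)   [1·132 + 0·108 = 132]
  row B: (108, 0, 1)   [0·132 + 1·108 = 108]
  132 = 1·108 + 24   → row C = row A − 1·row B = (24, 1, −1)   [check: 1·132 − 1·108 = 24]
  108 = 4·24 + 12   → row D = row B − 4·row C = (12, −4, 5)   [check: −4·132 + 5·108 = 12]
  24 = 2·12 + 0   → remainder 0, stop. gcd = 12 (last nonzero row D).
So gcd(132, 108) = 12, with Bézout identity −4·132 + 5·108 = 12. Containment (⊇): the Bézout identity exhibits 12 as an element of (132, 108), giving (12) ⊆ (132, 108). Containment (⊆): since 12 | 132 and 12 | 108 (132 = 12·11, 108 = 12·9), every Z-linear combination of 132 and 108 is divisible by 12, so (132, 108) ⊆ (12). Therefore (132, 108) = (12), d = 12.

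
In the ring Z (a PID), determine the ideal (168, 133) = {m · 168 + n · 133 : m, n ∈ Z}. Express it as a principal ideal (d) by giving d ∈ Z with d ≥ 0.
(168, 133) = (7); d = 7

In the PID Z, (a, b) is generated by gcd(a, b). Compute gcd(168, 133) with the extended Euclidean algorithm, tracking rows (r, s, t) with s·168 + t·133 = r:
  row A: (168, 1, 0)   [1·168 + 0·133 = 168]
  row B: (133, 0, 1)   [0·168 + 1·133 = 133]
  168 = 1·133 + 35   → row C = row A − 1·row B = (35, 1, −1)   [check: 1·168 − 1·133 = 35]
  133 = 3·35 + 28   → row D = row B − 3·row C = (28, −3, 4)   [check: −3·168 + 4·133 = 28]
  35 = 1·28 + 7   → row E = row C − 1·row D = (7, 4, −5)   [check: 4·168 − 5·133 = 7]
  28 = 4·7 + 0   → remainder 0, stop. gcd = 7 (last nonzero row E).
So gcd(168, 133) = 7, with Bézout identity 4·168 − 5·133 = 7. Containment (⊇): the Bézout identity exhibits 7 as an element of (168, 133), giving (7) ⊆ (168, 133). Containment (⊆): since 7 | 168 and 7 | 133 (168 = 7·24, 133 = 7·19), every Z-linear combination of 168 and 133 is divisible by 7, so (168, 133) ⊆ (7). Therefore (168, 133) = (7), d = 7.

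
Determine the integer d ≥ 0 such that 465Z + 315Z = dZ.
In the PID Z, (a, b) is generated by gcd(a, b). Compute gcd(465, 315) with the extended Euclidean algorithm, tracking rows (r, s, t) with s·465 + t·315 = r:
  row A: (465, 1, 0)   [1·465 + 0·315 = 465]
  row B: (315, 0, 1)   [0·465 + 1·315 = 315]
  465 = 1·315 + 150   → row C = row A − 1·row B = (150, 1, −1)   [check: 1·465 − 1·315 = 150]
  315 = 2·150 + 15   → row D = row B − 2·row C = (15, −2, 3)   [check: −2·465 + 3·315 = 15]
  150 = 10·15 + 0   → remainder 0, stop. gcd = 15 (last nonzero row D).
So gcd(465, 315) = 15, with Bézout identity −2·465 + 3·315 = 15. Containment (⊇): the Bézout identity exhibits 15 as an element of (465, 315), giving (15) ⊆ (465, 315). Containment (⊆): since 15 | 465 and 15 | 315 (465 = 15·31, 315 = 15·21), every Z-linear combination of 465 and 315 is divisible by 15, so (465, 315) ⊆ (15). Therefore (465, 315) = (15), d = 15.

Final answer: (465, 315) = (15); d = 15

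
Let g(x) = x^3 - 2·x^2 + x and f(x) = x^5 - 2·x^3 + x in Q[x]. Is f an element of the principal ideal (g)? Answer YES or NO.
In Q[x] the ideal (g) consists of all multiples of g, so f ∈ (g) iff g | f, i.e. iff the remainder of f on division by g is 0. Divide f by g (g is monic, so eliminate the leading term of the running remainder at each step):
  leading term x^5: subtract (x^2)·g(x) = x^5 - 2·x^4 + x^3, leaving 2·x^4 - 3·x^3 + x
  leading term 2·x^4: subtract (2·x)·g(x) = 2·x^4 - 4·x^3 + 2·x^2, leaving x^3 - 2·x^2 + x
  leading term x^3: subtract (1)·g(x) = x^3 - 2·x^2 + x, leaving 0
The remainder is 0, so f(x) = g(x) · h(x) with h(x) = x^2 + 2·x + 1. Hence g | f, i.e. f ∈ (g).

Final answer: YES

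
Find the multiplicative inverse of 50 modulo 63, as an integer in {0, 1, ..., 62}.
50^(−1) ≡ 29 (mod 63)

Apply the extended Euclidean algorithm to (63, 50), tracking rows (r, s, t) with s·63 + t·50 = r. Each division r_prev = q·r_cur + r_new produces the new row as (previous row) − q·(current row):
  row A: (63, 1, 0)   [1·63 + 0·50 = 63]
  row B: (50, 0, 1)   [0·63 + 1·50 = 50]
  63 = 1·50 + 13   → row C = row A − 1·row B = (13, 1, −1)   [check: 1·63 − 1·50 = 13]
  50 = 3·13 + 11   → row D = row B − 3·row C = (11, −3, 4)   [check: −3·63 + 4·50 = 11]
  13 = 1·11 + 2   → row E = row C − 1·row D = (2, 4, −5)   [check: 4·63 − 5·50 = 2]
  11 = 5·2 + 1   → row F = row D − 5·row E = (1, −23, 29)   [check: −23·63 + 29·50 = 1]
  2 = 2·1 + 0   → remainder 0, stop. gcd = 1 (last nonzero row F).
The gcd is 1, so 50 is invertible mod 63. The last nonzero row gives −23·63 + 29·50 = 1, so t = 29. So 50^(−1) ≡ 29 (mod 63). Verify: 50 · 29 = 1450 ≡ 1 (mod 63). ✓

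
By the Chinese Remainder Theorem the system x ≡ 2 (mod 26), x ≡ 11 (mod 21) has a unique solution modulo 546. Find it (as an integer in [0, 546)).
The moduli 26, 21 are pairwise coprime, so by the CRT there is a unique solution mod 26·21 = 546.
Solve by successive substitution. Start with x ≡ 2 (mod 26).
  Combine with x ≡ 11 (mod 21): write x = 2 + 26·t and require 2 + 26·t ≡ 11 (mod 21), i.e. 26·t ≡ 11 − 2 ≡ 9 (mod 21). Since 26^(−1) ≡ 17 (mod 21) (26 ≡ 5 (mod 21)), t ≡ 17·9 ≡ 6 (mod 21). So x ≡ 2 + 26·6 = 158 (mod 546).
Unique solution in [0, 546): x = 158.

Final answer: x ≡ 158 (mod 546); the representative in [0, 546) is 158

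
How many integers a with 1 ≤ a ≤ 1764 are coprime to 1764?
504

The number of a ∈ {1, ..., 1764} with gcd(a, 1764) = 1 is by definition Euler's totient φ(1764). φ is multiplicative, with φ(p^e) = p^e − p^(e−1). Factorise 1764 = 2^2 · 3^2 · 7^2. Then
  φ(1764) = (2^2 − 2^1) · (3^2 − 3^1) · (7^2 − 7^1) = 2 · 6 · 42 = 504.
So there are 504 such integers.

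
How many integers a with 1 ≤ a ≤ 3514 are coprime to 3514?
The number of a ∈ {1, ..., 3514} with gcd(a, 3514) = 1 is by definition Euler's totient φ(3514). φ is multiplicative, with φ(p^e) = p^e − p^(e−1). Factorise 3514 = 2 · 7 · 251. Then
  φ(3514) = (2 − 1) · (7 − 1) · (251 − 1) = 1 · 6 · 250 = 1500.
So there are 1500 such integers.

Final answer: 1500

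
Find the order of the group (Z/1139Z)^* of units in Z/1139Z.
|(Z/1139Z)^*| = 1056

(Z/1139Z)^* consists of the classes a with gcd(a, 1139) = 1, so its order is φ(1139). φ is multiplicative, with φ(p^e) = p^e − p^(e−1). Factorise 1139 = 17 · 67. Then
  φ(1139) = (17 − 1) · (67 − 1) = 16 · 66 = 1056.
Thus |(Z/1139Z)^*| = 1056.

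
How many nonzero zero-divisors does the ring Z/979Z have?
In Z/979Z each nonzero element is either a unit (gcd with 979 is 1) or a zero-divisor (gcd > 1). The number of units is φ(979): factorise 979 = 11 · 89, so φ(979) = (11 − 1) · (89 − 1) = 10 · 88 = 880. The nonzero elements number 979 − 1 = 978. Hence the nonzero zero-divisors number 978 − 880 = 98.

Final answer: Z/979Z has 98 nonzero zero-divisors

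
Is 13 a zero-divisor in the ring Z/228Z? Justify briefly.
NO

gcd(13, 228) = 1, so 13 is a unit in Z/228Z (it has a multiplicative inverse). A unit cannot be a zero-divisor: if 13·b ≡ 0 then multiplying both sides by 13^(−1) gives b ≡ 0. So 13 is not a zero-divisor.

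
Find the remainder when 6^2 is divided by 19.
Use repeated squaring. Binary(2) = 10. Walk through the bits of the exponent 2 left-to-right: at each bit after the leading one, square the running value, then multiply by 6 if the bit is 1 (always reducing mod 19):
  bit 1 = 1 (leading): start with 6.
  bit 2 = 0: square 6^2 = 36 ≡ 17 (mod 19).
Final value: 6^2 ≡ 17 (mod 19).

Final answer: 17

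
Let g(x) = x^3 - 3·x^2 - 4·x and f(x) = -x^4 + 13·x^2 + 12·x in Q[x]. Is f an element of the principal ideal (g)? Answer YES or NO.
YES

In Q[x] the ideal (g) consists of all multiples of g, so f ∈ (g) iff g | f, i.e. iff the remainder of f on division by g is 0. Divide f by g (g is monic, so eliminate the leading term of the running remainder at each step):
  leading term -x^4: subtract (-x)·g(x) = -x^4 + 3·x^3 + 4·x^2, leaving -3·x^3 + 9·x^2 + 12·x
  leading term -3·x^3: subtract (-3)·g(x) = -3·x^3 + 9·x^2 + 12·x, leaving 0
The remainder is 0, so f(x) = g(x) · h(x) with h(x) = -x - 3. Hence g | f, i.e. f ∈ (g).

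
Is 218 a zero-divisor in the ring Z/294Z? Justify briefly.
YES

gcd(218, 294) = 2 > 1, so 218 is not a unit in Z/294Z. In Z/nZ every nonzero non-unit is a zero-divisor: explicitly, take b = 294/gcd = 147 ≠ 0 (mod 294); then 218·147 = 32046 = 109·294, i.e. 218·147 ≡ 0 (mod 294). So 218 is a zero-divisor.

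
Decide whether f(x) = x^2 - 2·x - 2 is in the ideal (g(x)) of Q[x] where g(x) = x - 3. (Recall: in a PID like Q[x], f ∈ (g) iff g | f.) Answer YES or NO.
In Q[x] the ideal (g) consists of all multiples of g, so f ∈ (g) iff g | f, i.e. iff the remainder of f on division by g is 0. Divide f by g (g is monic, so eliminate the leading term of the running remainder at each step):
  leading term x^2: subtract (x)·g(x) = x^2 - 3·x, leaving x - 2
  leading term x: subtract (1)·g(x) = x - 3, leaving 1
The remainder r(x) = 1 ≠ 0 (and deg r < deg g), so g ∤ f, i.e. f ∉ (g).

Final answer: NO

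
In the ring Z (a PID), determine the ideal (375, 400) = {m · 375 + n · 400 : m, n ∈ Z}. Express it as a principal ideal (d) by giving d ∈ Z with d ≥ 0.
In the PID Z, (a, b) is generated by gcd(a, b). Compute gcd(400, 375) with the extended Euclidean algorithm, tracking rows (r, s, t) with s·400 + t·375 = r:
  row A: (400, 1, 0)   [1·400 + 0·375 = 400]
  row B: (375, 0, 1)   [0·400 + 1·375 = 375]
  400 = 1·375 + 25   → row C = row A − 1·row B = (25, 1, −1)   [check: 1·400 − 1·375 = 25]
  375 = 15·25 + 0   → remainder 0, stop. gcd = 25 (last nonzero row C).
So gcd(375, 400) = 25, with Bézout identity 1·400 − 1·375 = 25. Containment (⊇): the Bézout identity exhibits 25 as an element of (375, 400), giving (25) ⊆ (375, 400). Containment (⊆): since 25 | 375 and 25 | 400 (375 = 25·15, 400 = 25·16), every Z-linear combination of 375 and 400 is divisible by 25, so (375, 400) ⊆ (25). Therefore (375, 400) = (25), d = 25.

Final answer: (375, 400) = (25); d = 25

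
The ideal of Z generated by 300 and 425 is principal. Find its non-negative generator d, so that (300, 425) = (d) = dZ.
In the PID Z, (a, b) is generated by gcd(a, b). Compute gcd(425, 300) with the extended Euclidean algorithm, tracking rows (r, s, t) with s·425 + t·300 = r:
  row A: (425, 1, 0)   [1·425 + 0·300 = 425]
  row B: (300, 0, 1)   [0·425 + 1·300 = 300]
  425 = 1·300 + 125   → row C = row A − 1·row B = (125, 1, −1)   [check: 1·425 − 1·300 = 125]
  300 = 2·125 + 50   → row D = row B − 2·row C = (50, −2, 3)   [check: −2·425 + 3·300 = 50]
  125 = 2·50 + 25   → row E = row C − 2·row D = (25, 5, −7)   [check: 5·425 − 7·300 = 25]
  50 = 2·25 + 0   → remainder 0, stop. gcd = 25 (last nonzero row E).
So gcd(300, 425) = 25, with Bézout identity 5·425 − 7·300 = 25. Containment (⊇): the Bézout identity exhibits 25 as an element of (300, 425), giving (25) ⊆ (300, 425). Containment (⊆): since 25 | 300 and 25 | 425 (300 = 25·12, 425 = 25·17), every Z-linear combination of 300 and 425 is divisible by 25, so (300, 425) ⊆ (25). Therefore (300, 425) = (25), d = 25.

Final answer: (300, 425) = (25); d = 25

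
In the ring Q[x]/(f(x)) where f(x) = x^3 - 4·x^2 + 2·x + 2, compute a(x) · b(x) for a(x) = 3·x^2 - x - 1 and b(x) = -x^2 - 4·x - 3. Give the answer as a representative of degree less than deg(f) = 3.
First multiply in Q[x] without reducing: a · b = -3·x^4 - 11·x^3 - 4·x^2 + 7·x + 3. Now divide by f(x) = x^3 - 4·x^2 + 2·x + 2, eliminating the leading term at each step:
  leading term -3·x^4: subtract (-3·x)·f(x) = -3·x^4 + 12·x^3 - 6·x^2 - 6·x, leaving -23·x^3 + 2·x^2 + 13·x + 3
  leading term -23·x^3: subtract (-23)·f(x) = -23·x^3 + 92·x^2 - 46·x - 46, leaving -90·x^2 + 59·x + 49
The degree is now < 3, so this is the remainder. Hence a · b ≡ -90·x^2 + 59·x + 49 in Q[x]/(f).

Final answer: a · b ≡ -90·x^2 + 59·x + 49 (mod f(x))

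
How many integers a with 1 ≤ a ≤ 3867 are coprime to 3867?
2576

The number of a ∈ {1, ..., 3867} with gcd(a, 3867) = 1 is by definition Euler's totient φ(3867). φ is multiplicative, with φ(p^e) = p^e − p^(e−1). Factorise 3867 = 3 · 1289. Then
  φ(3867) = (3 − 1) · (1289 − 1) = 2 · 1288 = 2576.
So there are 2576 such integers.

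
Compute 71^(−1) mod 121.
71^(−1) ≡ 75 (mod 121)

Apply the extended Euclidean algorithm to (121, 71), tracking rows (r, s, t) with s·121 + t·71 = r. Each division r_prev = q·r_cur + r_new produces the new row as (previous row) − q·(current row):
  row A: (121, 1, 0)   [1·121 + 0·71 = 121]
  row B: (71, 0, 1)   [0·121 + 1·71 = 71]
  121 = 1·71 + 50   → row C = row A − 1·row B = (50, 1, −1)   [check: 1·121 − 1·71 = 50]
  71 = 1·50 + 21   → row D = row B − 1·row C = (21, −1, 2)   [check: −1·121 + 2·71 = 21]
  50 = 2·21 + 8   → row E = row C − 2·row D = (8, 3, −5)   [check: 3·121 − 5·71 = 8]
  21 = 2·8 + 5   → row F = row D − 2·row E = (5, −7, 12)   [check: −7·121 + 12·71 = 5]
  8 = 1·5 + 3   → row G = row E − 1·row F = (3, 10, −17)   [check: 10·121 − 17·71 = 3]
  5 = 1·3 + 2   → row H = row F − 1·row G = (2, −17, 29)   [check: −17·121 + 29·71 = 2]
  3 = 1·2 + 1   → row I = row G − 1·row H = (1, 27, −46)   [check: 27·121 − 46·71 = 1]
  2 = 2·1 + 0   → remainder 0, stop. gcd = 1 (last nonzero row I).
The gcd is 1, so 71 is invertible mod 121. The last nonzero row gives 27·121 − 46·71 = 1, so t = −46. So 71^(−1) ≡ −46 ≡ 75 (mod 121). Verify: 71 · 75 = 5325 ≡ 1 (mod 121). ✓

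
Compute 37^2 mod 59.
12

Use repeated squaring. Binary(2) = 10. Walk through the bits of the exponent 2 left-to-right: at each bit after the leading one, square the running value, then multiply by 37 if the bit is 1 (always reducing mod 59):
  bit 1 = 1 (leading): start with 37.
  bit 2 = 0: square 37^2 = 1369 ≡ 12 (mod 59).
Final value: 37^2 ≡ 12 (mod 59).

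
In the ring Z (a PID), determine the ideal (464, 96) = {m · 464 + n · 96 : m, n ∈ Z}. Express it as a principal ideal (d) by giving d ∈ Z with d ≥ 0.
In the PID Z, (a, b) is generated by gcd(a, b). Compute gcd(464, 96) with the extended Euclidean algorithm, tracking rows (r, s, t) with s·464 + t·96 = r:
  row A: (464, 1, 0)   [1·464 + 0·96 = 464]
  row B: (96, 0, 1)   [0·464 + 1·96 = 96]
  464 = 4·96 + 80   → row C = row A − 4·row B = (80, 1, −4)   [check: 1·464 − 4·96 = 80]
  96 = 1·80 + 16   → row D = row B − 1·row C = (16, −1, 5)   [check: −1·464 + 5·96 = 16]
  80 = 5·16 + 0   → remainder 0, stop. gcd = 16 (last nonzero row D).
So gcd(464, 96) = 16, with Bézout identity −1·464 + 5·96 = 16. Containment (⊇): the Bézout identity exhibits 16 as an element of (464, 96), giving (16) ⊆ (464, 96). Containment (⊆): since 16 | 464 and 16 | 96 (464 = 16·29, 96 = 16·6), every Z-linear combination of 464 and 96 is divisible by 16, so (464, 96) ⊆ (16). Therefore (464, 96) = (16), d = 16.

Final answer: (464, 96) = (16); d = 16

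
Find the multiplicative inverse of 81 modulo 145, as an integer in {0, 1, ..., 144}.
81^(−1) ≡ 111 (mod 145)

Apply the extended Euclidean algorithm to (145, 81), tracking rows (r, s, t) with s·145 + t·81 = r. Each division r_prev = q·r_cur + r_new produces the new row as (previous row) − q·(current row):
  row A: (145, 1, 0)   [1·145 + 0·81 = 145]
  row B: (81, 0, 1)   [0·145 + 1·81 = 81]
  145 = 1·81 + 64   → row C = row A − 1·row B = (64, 1, −1)   [check: 1·145 − 1·81 = 64]
  81 = 1·64 + 17   → row D = row B − 1·row C = (17, −1, 2)   [check: −1·145 + 2·81 = 17]
  64 = 3·17 + 13   → row E = row C − 3·row D = (13, 4, −7)   [check: 4·145 − 7·81 = 13]
  17 = 1·13 + 4   → row F = row D − 1·row E = (4, −5, 9)   [check: −5·145 + 9·81 = 4]
  13 = 3·4 + 1   → row G = row E − 3·row F = (1, 19, −34)   [check: 19·145 − 34·81 = 1]
  4 = 4·1 + 0   → remainder 0, stop. gcd = 1 (last nonzero row G).
The gcd is 1, so 81 is invertible mod 145. The last nonzero row gives 19·145 − 34·81 = 1, so t = −34. So 81^(−1) ≡ −34 ≡ 111 (mod 145). Verify: 81 · 111 = 8991 ≡ 1 (mod 145). ✓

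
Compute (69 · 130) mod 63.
24

Reduce the factors first: 69 ≡ 6, 130 ≡ 4 (mod 63), so 69 · 130 ≡ 6 · 4 (mod 63). 6 · 4 = 24. Dividing by 63: 24 = 0·63 + 24. So (69 · 130) mod 63 = 24.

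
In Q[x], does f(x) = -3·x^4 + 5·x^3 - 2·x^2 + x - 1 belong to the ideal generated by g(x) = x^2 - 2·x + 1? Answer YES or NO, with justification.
In Q[x] the ideal (g) consists of all multiples of g, so f ∈ (g) iff g | f, i.e. iff the remainder of f on division by g is 0. Divide f by g (g is monic, so eliminate the leading term of the running remainder at each step):
  leading term -3·x^4: subtract (-3·x^2)·g(x) = -3·x^4 + 6·x^3 - 3·x^2, leaving -x^3 + x^2 + x - 1
  leading term -x^3: subtract (-x)·g(x) = -x^3 + 2·x^2 - x, leaving -x^2 + 2·x - 1
  leading term -x^2: subtract (-1)·g(x) = -x^2 + 2·x - 1, leaving 0
The remainder is 0, so f(x) = g(x) · h(x) with h(x) = -3·x^2 - x - 1. Hence g | f, i.e. f ∈ (g).

Final answer: YES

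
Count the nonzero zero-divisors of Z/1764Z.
Z/1764Z has 1259 nonzero zero-divisors

In Z/1764Z each nonzero element is either a unit (gcd with 1764 is 1) or a zero-divisor (gcd > 1). The number of units is φ(1764): factorise 1764 = 2^2 · 3^2 · 7^2, so φ(1764) = (2^2 − 2^1) · (3^2 − 3^1) · (7^2 − 7^1) = 2 · 6 · 42 = 504. The nonzero elements number 1764 − 1 = 1763. Hence the nonzero zero-divisors number 1763 − 504 = 1259.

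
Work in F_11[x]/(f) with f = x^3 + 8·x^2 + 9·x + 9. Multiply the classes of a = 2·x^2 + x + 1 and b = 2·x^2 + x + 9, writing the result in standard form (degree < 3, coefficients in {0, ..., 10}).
a · b ≡ 6·x + 8 (mod f(x))

Multiply as integer polynomials: a · b = 4·x^4 + 4·x^3 + 21·x^2 + 10·x + 9. Reducing coefficients mod 11: a · b ≡ 4·x^4 + 4·x^3 + 10·x^2 + 10·x + 9. Now divide by f(x) = x^3 + 8·x^2 + 9·x + 9 in F_11[x], eliminating the leading term at each step:
  leading term 4·x^4: subtract (4·x)·f(x) = 4·x^4 + 10·x^3 + 3·x^2 + 3·x, leaving 5·x^3 + 7·x^2 + 7·x + 9 (coefficients mod 11)
  leading term 5·x^3: subtract (5)·f(x) = 5·x^3 + 7·x^2 + x + 1, leaving 6·x + 8 (coefficients mod 11)
The degree is now < 3, so this is the remainder. Hence a · b ≡ 6·x + 8 in F_11[x]/(f).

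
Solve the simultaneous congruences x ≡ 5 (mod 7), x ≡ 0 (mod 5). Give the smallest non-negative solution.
The moduli 7, 5 are pairwise coprime, so by the CRT there is a unique solution mod 7·5 = 35.
Solve by successive substitution. Start with x ≡ 5 (mod 7).
  Combine with x ≡ 0 (mod 5): write x = 5 + 7·t and require 5 + 7·t ≡ 0 (mod 5), i.e. 7·t ≡ 0 − 5 ≡ 0 (mod 5). Since 7^(−1) ≡ 3 (mod 5) (7 ≡ 2 (mod 5)), t ≡ 3·0 ≡ 0 (mod 5). So x ≡ 5 + 7·0 = 5 (mod 35).
Unique solution in [0, 35): x = 5.

Final answer: x ≡ 5 (mod 35); the representative in [0, 35) is 5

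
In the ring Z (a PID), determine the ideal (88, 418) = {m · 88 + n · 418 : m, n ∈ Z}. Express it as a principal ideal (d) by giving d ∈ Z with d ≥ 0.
(88, 418) = (22); d = 22

In the PID Z, (a, b) is generated by gcd(a, b). Compute gcd(418, 88) with the extended Euclidean algorithm, tracking rows (r, s, t) with s·418 + t·88 = r:
  row A: (418, 1, 0)   [1·418 + 0·88 = 418]
  row B: (88, 0, 1)   [0·418 + 1·88 = 88]
  418 = 4·88 + 66   → row C = row A − 4·row B = (66, 1, −4)   [check: 1·418 − 4·88 = 66]
  88 = 1·66 + 22   → row D = row B − 1·row C = (22, −1, 5)   [check: −1·418 + 5·88 = 22]
  66 = 3·22 + 0   → remainder 0, stop. gcd = 22 (last nonzero row D).
So gcd(88, 418) = 22, with Bézout identity −1·418 + 5·88 = 22. Containment (⊇): the Bézout identity exhibits 22 as an element of (88, 418), giving (22) ⊆ (88, 418). Containment (⊆): since 22 | 88 and 22 | 418 (88 = 22·4, 418 = 22·19), every Z-linear combination of 88 and 418 is divisible by 22, so (88, 418) ⊆ (22). Therefore (88, 418) = (22), d = 22.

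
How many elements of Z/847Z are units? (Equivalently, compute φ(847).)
Z/847Z has φ(847) = 660 units

An element a ∈ Z/847Z is a unit iff gcd(a, 847) = 1, so the number of units is φ(847). φ is multiplicative, with φ(p^e) = p^e − p^(e−1). Factorise 847 = 7 · 11^2. Then
  φ(847) = (7 − 1) · (11^2 − 11^1) = 6 · 110 = 660.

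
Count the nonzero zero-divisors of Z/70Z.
In Z/70Z each nonzero element is either a unit (gcd with 70 is 1) or a zero-divisor (gcd > 1). The number of units is φ(70): factorise 70 = 2 · 5 · 7, so φ(70) = (2 − 1) · (5 − 1) · (7 − 1) = 1 · 4 · 6 = 24. The nonzero elements number 70 − 1 = 69. Hence the nonzero zero-divisors number 69 − 24 = 45.

Final answer: Z/70Z has 45 nonzero zero-divisors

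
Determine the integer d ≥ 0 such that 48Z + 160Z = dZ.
In the PID Z, (a, b) is generated by gcd(a, b). Compute gcd(160, 48) with the extended Euclidean algorithm, tracking rows (r, s, t) with s·160 + t·48 = r:
  row A: (160, 1, 0)   [1·160 + 0·48 = 160]
  row B: (48, 0, 1)   [0·160 + 1·48 = 48]
  160 = 3·48 + 16   → row C = row A − 3·row B = (16, 1, −3)   [check: 1·160 − 3·48 = 16]
  48 = 3·16 + 0   → remainder 0, stop. gcd = 16 (last nonzero row C).
So gcd(48, 160) = 16, with Bézout identity 1·160 − 3·48 = 16. Containment (⊇): the Bézout identity exhibits 16 as an element of (48, 160), giving (16) ⊆ (48, 160). Containment (⊆): since 16 | 48 and 16 | 160 (48 = 16·3, 160 = 16·10), every Z-linear combination of 48 and 160 is divisible by 16, so (48, 160) ⊆ (16). Therefore (48, 160) = (16), d = 16.

Final answer: (48, 160) = (16); d = 16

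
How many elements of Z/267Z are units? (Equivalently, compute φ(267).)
An element a ∈ Z/267Z is a unit iff gcd(a, 267) = 1, so the number of units is φ(267). φ is multiplicative, with φ(p^e) = p^e − p^(e−1). Factorise 267 = 3 · 89. Then
  φ(267) = (3 − 1) · (89 − 1) = 2 · 88 = 176.

Final answer: Z/267Z has φ(267) = 176 units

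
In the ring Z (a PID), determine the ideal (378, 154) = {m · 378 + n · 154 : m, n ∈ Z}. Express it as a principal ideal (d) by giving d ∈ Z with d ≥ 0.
In the PID Z, (a, b) is generated by gcd(a, b). Compute gcd(378, 154) with the extended Euclidean algorithm, tracking rows (r, s, t) with s·378 + t·154 = r:
  row A: (378, 1, 0)   [1·378 + 0·154 = 378]
  row B: (154, 0, 1)   [0·378 + 1·154 = 154]
  378 = 2·154 + 70   → row C = row A − 2·row B = (70, 1, −2)   [check: 1·378 − 2·154 = 70]
  154 = 2·70 + 14   → row D = row B − 2·row C = (14, −2, 5)   [check: −2·378 + 5·154 = 14]
  70 = 5·14 + 0   → remainder 0, stop. gcd = 14 (last nonzero row D).
So gcd(378, 154) = 14, with Bézout identity −2·378 + 5·154 = 14. Containment (⊇): the Bézout identity exhibits 14 as an element of (378, 154), giving (14) ⊆ (378, 154). Containment (⊆): since 14 | 378 and 14 | 154 (378 = 14·27, 154 = 14·11), every Z-linear combination of 378 and 154 is divisible by 14, so (378, 154) ⊆ (14). Therefore (378, 154) = (14), d = 14.

Final answer: (378, 154) = (14); d = 14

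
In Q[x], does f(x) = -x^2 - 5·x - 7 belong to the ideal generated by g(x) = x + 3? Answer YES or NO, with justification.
NO

In Q[x] the ideal (g) consists of all multiples of g, so f ∈ (g) iff g | f, i.e. iff the remainder of f on division by g is 0. Divide f by g (g is monic, so eliminate the leading term of the running remainder at each step):
  leading term -x^2: subtract (-x)·g(x) = -x^2 - 3·x, leaving -2·x - 7
  leading term -2·x: subtract (-2)·g(x) = -2·x - 6, leaving -1
The remainder r(x) = -1 ≠ 0 (and deg r < deg g), so g ∤ f, i.e. f ∉ (g).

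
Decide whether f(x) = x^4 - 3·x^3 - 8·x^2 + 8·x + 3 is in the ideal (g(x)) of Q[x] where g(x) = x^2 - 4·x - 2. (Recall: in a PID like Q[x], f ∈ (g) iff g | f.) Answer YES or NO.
NO

In Q[x] the ideal (g) consists of all multiples of g, so f ∈ (g) iff g | f, i.e. iff the remainder of f on division by g is 0. Divide f by g (g is monic, so eliminate the leading term of the running remainder at each step):
  leading term x^4: subtract (x^2)·g(x) = x^4 - 4·x^3 - 2·x^2, leaving x^3 - 6·x^2 + 8·x + 3
  leading term x^3: subtract (x)·g(x) = x^3 - 4·x^2 - 2·x, leaving -2·x^2 + 10·x + 3
  leading term -2·x^2: subtract (-2)·g(x) = -2·x^2 + 8·x + 4, leaving 2·x - 1
The remainder r(x) = 2·x - 1 ≠ 0 (and deg r < deg g), so g ∤ f, i.e. f ∉ (g).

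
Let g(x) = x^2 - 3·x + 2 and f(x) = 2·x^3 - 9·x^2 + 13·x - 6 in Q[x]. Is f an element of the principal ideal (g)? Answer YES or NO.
In Q[x] the ideal (g) consists of all multiples of g, so f ∈ (g) iff g | f, i.e. iff the remainder of f on division by g is 0. Divide f by g (g is monic, so eliminate the leading term of the running remainder at each step):
  leading term 2·x^3: subtract (2·x)·g(x) = 2·x^3 - 6·x^2 + 4·x, leaving -3·x^2 + 9·x - 6
  leading term -3·x^2: subtract (-3)·g(x) = -3·x^2 + 9·x - 6, leaving 0
The remainder is 0, so f(x) = g(x) · h(x) with h(x) = 2·x - 3. Hence g | f, i.e. f ∈ (g).

Final answer: YES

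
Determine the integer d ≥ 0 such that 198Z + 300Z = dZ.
(198, 300) = (6); d = 6

In the PID Z, (a, b) is generated by gcd(a, b). Compute gcd(300, 198) with the extended Euclidean algorithm, tracking rows (r, s, t) with s·300 + t·198 = r:
  row A: (300, 1, 0)   [1·300 + 0·198 = 300]
  row B: (198, 0, 1)   [0·300 + 1·198 = 198]
  300 = 1·198 + 102   → row C = row A − 1·row B = (102, 1, −1)   [check: 1·300 − 1·198 = 102]
  198 = 1·102 + 96   → row D = row B − 1·row C = (96, −1, 2)   [check: −1·300 + 2·198 = 96]
  102 = 1·96 + 6   → row E = row C − 1·row D = (6, 2, −3)   [check: 2·300 − 3·198 = 6]
  96 = 16·6 + 0   → remainder 0, stop. gcd = 6 (last nonzero row E).
So gcd(198, 300) = 6, with Bézout identity 2·300 − 3·198 = 6. Containment (⊇): the Bézout identity exhibits 6 as an element of (198, 300), giving (6) ⊆ (198, 300). Containment (⊆): since 6 | 198 and 6 | 300 (198 = 6·33, 300 = 6·50), every Z-linear combination of 198 and 300 is divisible by 6, so (198, 300) ⊆ (6). Therefore (198, 300) = (6), d = 6.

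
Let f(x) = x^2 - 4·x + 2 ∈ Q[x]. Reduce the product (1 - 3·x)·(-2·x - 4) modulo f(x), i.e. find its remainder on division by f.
a · b ≡ 34·x - 16 (mod f(x))

First multiply in Q[x] without reducing: a · b = 6·x^2 + 10·x - 4. Now divide by f(x) = x^2 - 4·x + 2, eliminating the leading term at each step:
  leading term 6·x^2: subtract (6)·f(x) = 6·x^2 - 24·x + 12, leaving 34·x - 16
The degree is now < 2, so this is the remainder. Hence a · b ≡ 34·x - 16 in Q[x]/(f).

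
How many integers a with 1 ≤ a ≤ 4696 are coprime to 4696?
The number of a ∈ {1, ..., 4696} with gcd(a, 4696) = 1 is by definition Euler's totient φ(4696). φ is multiplicative, with φ(p^e) = p^e − p^(e−1). Factorise 4696 = 2^3 · 587. Then
  φ(4696) = (2^3 − 2^2) · (587 − 1) = 4 · 586 = 2344.
So there are 2344 such integers.

Final answer: 2344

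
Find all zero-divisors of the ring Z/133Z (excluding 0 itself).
nonzero zero-divisors of Z/133Z = {7, 14, 19, 21, 28, 35, 38, 42, 49, 56, 57, 63, 70, 76, 77, 84, 91, 95, 98, 105, 112, 114, 119, 126}

An element a ∈ Z/133Z (with a ≠ 0) is a zero-divisor iff gcd(a, 133) > 1 (because a is a unit precisely when gcd(a, n) = 1, and in Z/nZ every nonzero, non-unit element is a zero-divisor). Scan a = 1, ..., 132 and keep those with gcd(a, 133) > 1:
  gcd(7, 133) = 7, gcd(14, 133) = 7, gcd(19, 133) = 19, gcd(21, 133) = 7, gcd(28, 133) = 7, gcd(35, 133) = 7, gcd(38, 133) = 19, gcd(42, 133) = 7, gcd(49, 133) = 7, gcd(56, 133) = 7, gcd(57, 133) = 19, gcd(63, 133) = 7, gcd(70, 133) = 7, gcd(76, 133) = 19, gcd(77, 133) = 7, gcd(84, 133) = 7, gcd(91, 133) = 7, gcd(95, 133) = 19, gcd(98, 133) = 7, gcd(105, 133) = 7, gcd(112, 133) = 7, gcd(114, 133) = 19, gcd(119, 133) = 7, gcd(126, 133) = 7.
All other a ∈ {1, ..., 132} have gcd(a, 133) = 1 and are units. So the nonzero zero-divisors are exactly the 24 values of a appearing in this scan.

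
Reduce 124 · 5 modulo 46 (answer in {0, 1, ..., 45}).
Reduce the factors first: 124 ≡ 32 (mod 46), so 124 · 5 ≡ 32 · 5 (mod 46). 32 · 5 = 160. Dividing by 46: 160 = 3·46 + 22. So (124 · 5) mod 46 = 22.

Final answer: 22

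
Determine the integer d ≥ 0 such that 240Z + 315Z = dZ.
In the PID Z, (a, b) is generated by gcd(a, b). Compute gcd(315, 240) with the extended Euclidean algorithm, tracking rows (r, s, t) with s·315 + t·240 = r:
  row A: (315, 1, 0)   [1·315 + 0·240 = 315]
  row B: (240, 0, 1)   [0·315 + 1·240 = 240]
  315 = 1·240 + 75   → row C = row A − 1·row B = (75, 1, −1)   [check: 1·315 − 1·240 = 75]
  240 = 3·75 + 15   → row D = row B − 3·row C = (15, −3, 4)   [check: −3·315 + 4·240 = 15]
  75 = 5·15 + 0   → remainder 0, stop. gcd = 15 (last nonzero row D).
So gcd(240, 315) = 15, with Bézout identity −3·315 + 4·240 = 15. Containment (⊇): the Bézout identity exhibits 15 as an element of (240, 315), giving (15) ⊆ (240, 315). Containment (⊆): since 15 | 240 and 15 | 315 (240 = 15·16, 315 = 15·21), every Z-linear combination of 240 and 315 is divisible by 15, so (240, 315) ⊆ (15). Therefore (240, 315) = (15), d = 15.

Final answer: (240, 315) = (15); d = 15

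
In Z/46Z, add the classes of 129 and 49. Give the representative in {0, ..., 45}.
Reduce the summands first: 129 ≡ 37, 49 ≡ 3 (mod 46), so 129 + 49 ≡ 37 + 3 (mod 46). 37 + 3 = 40; 40 = 0·46 + 40, so (129 + 49) mod 46 = 40.

Final answer: 40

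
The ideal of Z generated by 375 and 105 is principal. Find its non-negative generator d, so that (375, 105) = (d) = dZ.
(375, 105) = (15); d = 15

In the PID Z, (a, b) is generated by gcd(a, b). Compute gcd(375, 105) with the extended Euclidean algorithm, tracking rows (r, s, t) with s·375 + t·105 = r:
  row A: (375, 1, 0)   [1·375 + 0·105 = 375]
  row B: (105, 0, 1)   [0·375 + 1·105 = 105]
  375 = 3·105 + 60   → row C = row A − 3·row B = (60, 1, −3)   [check: 1·375 − 3·105 = 60]
  105 = 1·60 + 45   → row D = row B − 1·row C = (45, −1, 4)   [check: −1·375 + 4·105 = 45]
  60 = 1·45 + 15   → row E = row C − 1·row D = (15, 2, −7)   [check: 2·375 − 7·105 = 15]
  45 = 3·15 + 0   → remainder 0, stop. gcd = 15 (last nonzero row E).
So gcd(375, 105) = 15, with Bézout identity 2·375 − 7·105 = 15. Containment (⊇): the Bézout identity exhibits 15 as an element of (375, 105), giving (15) ⊆ (375, 105). Containment (⊆): since 15 | 375 and 15 | 105 (375 = 15·25, 105 = 15·7), every Z-linear combination of 375 and 105 is divisible by 15, so (375, 105) ⊆ (15). Therefore (375, 105) = (15), d = 15.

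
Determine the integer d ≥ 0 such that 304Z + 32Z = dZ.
In the PID Z, (a, b) is generated by gcd(a, b). Compute gcd(304, 32) with the extended Euclidean algorithm, tracking rows (r, s, t) with s·304 + t·32 = r:
  row A: (304, 1, 0)   [1·304 + 0·32 = 304]
  row B: (32, 0, 1)   [0·304 + 1·32 = 32]
  304 = 9·32 + 16   → row C = row A − 9·row B = (16, 1, −9)   [check: 1·304 − 9·32 = 16]
  32 = 2·16 + 0   → remainder 0, stop. gcd = 16 (last nonzero row C).
So gcd(304, 32) = 16, with Bézout identity 1·304 − 9·32 = 16. Containment (⊇): the Bézout identity exhibits 16 as an element of (304, 32), giving (16) ⊆ (304, 32). Containment (⊆): since 16 | 304 and 16 | 32 (304 = 16·19, 32 = 16·2), every Z-linear combination of 304 and 32 is divisible by 16, so (304, 32) ⊆ (16). Therefore (304, 32) = (16), d = 16.

Final answer: (304, 32) = (16); d = 16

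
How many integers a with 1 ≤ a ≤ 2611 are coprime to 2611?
2232

The number of a ∈ {1, ..., 2611} with gcd(a, 2611) = 1 is by definition Euler's totient φ(2611). φ is multiplicative, with φ(p^e) = p^e − p^(e−1). Factorise 2611 = 7 · 373. Then
  φ(2611) = (7 − 1) · (373 − 1) = 6 · 372 = 2232.
So there are 2232 such integers.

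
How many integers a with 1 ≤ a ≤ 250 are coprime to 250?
The number of a ∈ {1, ..., 250} with gcd(a, 250) = 1 is by definition Euler's totient φ(250). φ is multiplicative, with φ(p^e) = p^e − p^(e−1). Factorise 250 = 2 · 5^3. Then
  φ(250) = (2 − 1) · (5^3 − 5^2) = 1 · 100 = 100.
So there are 100 such integers.

Final answer: 100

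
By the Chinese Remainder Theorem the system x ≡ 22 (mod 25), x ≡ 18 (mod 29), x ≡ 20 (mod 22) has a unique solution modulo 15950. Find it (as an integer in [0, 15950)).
The moduli 25, 29, 22 are pairwise coprime, so by the CRT there is a unique solution mod 25·29·22 = 15950.
Solve by successive substitution. Start with x ≡ 22 (mod 25).
  Combine with x ≡ 18 (mod 29): write x = 22 + 25·t and require 22 + 25·t ≡ 18 (mod 29), i.e. 25·t ≡ 18 − 22 ≡ 25 (mod 29). Since 25^(−1) ≡ 7 (mod 29), t ≡ 7·25 ≡ 1 (mod 29). So x ≡ 22 + 25·1 = 47 (mod 725).
  Combine with x ≡ 20 (mod 22): write x = 47 + 725·t and require 47 + 725·t ≡ 20 (mod 22), i.e. 725·t ≡ 20 − 47 ≡ 17 (mod 22). Since 725^(−1) ≡ 21 (mod 22) (725 ≡ 21 (mod 22)), t ≡ 21·17 ≡ 5 (mod 22). So x ≡ 47 + 725·5 = 3672 (mod 15950).
Unique solution in [0, 15950): x = 3672.

Final answer: x ≡ 3672 (mod 15950); the representative in [0, 15950) is 3672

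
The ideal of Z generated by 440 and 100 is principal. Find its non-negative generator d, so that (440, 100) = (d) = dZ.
In the PID Z, (a, b) is generated by gcd(a, b). Compute gcd(440, 100) with the extended Euclidean algorithm, tracking rows (r, s, t) with s·440 + t·100 = r:
  row A: (440, 1, 0)   [1·440 + 0·100 = 440]
  row B: (100, 0, 1)   [0·440 + 1·100 = 100]
  440 = 4·100 + 40   → row C = row A − 4·row B = (40, 1, −4)   [check: 1·440 − 4·100 = 40]
  100 = 2·40 + 20   → row D = row B − 2·row C = (20, −2, 9)   [check: −2·440 + 9·100 = 20]
  40 = 2·20 + 0   → remainder 0, stop. gcd = 20 (last nonzero row D).
So gcd(440, 100) = 20, with Bézout identity −2·440 + 9·100 = 20. Containment (⊇): the Bézout identity exhibits 20 as an element of (440, 100), giving (20) ⊆ (440, 100). Containment (⊆): since 20 | 440 and 20 | 100 (440 = 20·22, 100 = 20·5), every Z-linear combination of 440 and 100 is divisible by 20, so (440, 100) ⊆ (20). Therefore (440, 100) = (20), d = 20.

Final answer: (440, 100) = (20); d = 20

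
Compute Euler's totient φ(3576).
φ is multiplicative, with φ(p^e) = p^e − p^(e−1). Factorise 3576 = 2^3 · 3 · 149. Then
  φ(3576) = (2^3 − 2^2) · (3 − 1) · (149 − 1) = 4 · 2 · 148 = 1184.

Final answer: φ(3576) = 1184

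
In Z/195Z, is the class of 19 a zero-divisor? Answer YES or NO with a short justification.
NO

gcd(19, 195) = 1, so 19 is a unit in Z/195Z (it has a multiplicative inverse). A unit cannot be a zero-divisor: if 19·b ≡ 0 then multiplying both sides by 19^(−1) gives b ≡ 0. So 19 is not a zero-divisor.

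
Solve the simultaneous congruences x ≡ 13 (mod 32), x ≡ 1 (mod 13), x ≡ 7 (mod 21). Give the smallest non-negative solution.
The moduli 32, 13, 21 are pairwise coprime, so by the CRT there is a unique solution mod 32·13·21 = 8736.
Solve by successive substitution. Start with x ≡ 13 (mod 32).
  Combine with x ≡ 1 (mod 13): write x = 13 + 32·t and require 13 + 32·t ≡ 1 (mod 13), i.e. 32·t ≡ 1 − 13 ≡ 1 (mod 13). Since 32^(−1) ≡ 11 (mod 13) (32 ≡ 6 (mod 13)), t ≡ 11·1 ≡ 11 (mod 13). So x ≡ 13 + 32·11 = 365 (mod 416).
  Combine with x ≡ 7 (mod 21): write x = 365 + 416·t and require 365 + 416·t ≡ 7 (mod 21), i.e. 416·t ≡ 7 − 365 ≡ 20 (mod 21). Since 416^(−1) ≡ 5 (mod 21) (416 ≡ 17 (mod 21)), t ≡ 5·20 ≡ 16 (mod 21). So x ≡ 365 + 416·16 = 7021 (mod 8736).
Unique solution in [0, 8736): x = 7021.

Final answer: x ≡ 7021 (mod 8736); the representative in [0, 8736) is 7021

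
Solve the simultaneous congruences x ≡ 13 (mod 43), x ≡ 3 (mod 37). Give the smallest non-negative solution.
x ≡ 1002 (mod 1591); the representative in [0, 1591) is 1002

The moduli 43, 37 are pairwise coprime, so by the CRT there is a unique solution mod 43·37 = 1591.
Solve by successive substitution. Start with x ≡ 13 (mod 43).
  Combine with x ≡ 3 (mod 37): write x = 13 + 43·t and require 13 + 43·t ≡ 3 (mod 37), i.e. 43·t ≡ 3 − 13 ≡ 27 (mod 37). Since 43^(−1) ≡ 31 (mod 37) (43 ≡ 6 (mod 37)), t ≡ 31·27 ≡ 23 (mod 37). So x ≡ 13 + 43·23 = 1002 (mod 1591).
Unique solution in [0, 1591): x = 1002.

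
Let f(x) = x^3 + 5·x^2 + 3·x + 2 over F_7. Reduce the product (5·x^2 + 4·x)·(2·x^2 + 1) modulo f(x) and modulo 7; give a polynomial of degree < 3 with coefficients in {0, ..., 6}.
a · b ≡ 3·x^2 + 5·x (mod f(x))

Multiply as integer polynomials: a · b = 10·x^4 + 8·x^3 + 5·x^2 + 4·x. Reducing coefficients mod 7: a · b ≡ 3·x^4 + x^3 + 5·x^2 + 4·x. Now divide by f(x) = x^3 + 5·x^2 + 3·x + 2 in F_7[x], eliminating the leading term at each step:
  leading term 3·x^4: subtract (3·x)·f(x) = 3·x^4 + x^3 + 2·x^2 + 6·x, leaving 3·x^2 + 5·x (coefficients mod 7)
The degree is now < 3, so this is the remainder. Hence a · b ≡ 3·x^2 + 5·x in F_7[x]/(f).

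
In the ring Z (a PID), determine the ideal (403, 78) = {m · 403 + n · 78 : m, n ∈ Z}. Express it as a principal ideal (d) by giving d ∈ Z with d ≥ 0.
(403, 78) = (13); d = 13

In the PID Z, (a, b) is generated by gcd(a, b). Compute gcd(403, 78) with the extended Euclidean algorithm, tracking rows (r, s, t) with s·403 + t·78 = r:
  row A: (403, 1, 0)   [1·403 + 0·78 = 403]
  row B: (78, 0, 1)   [0·403 + 1·78 = 78]
  403 = 5·78 + 13   → row C = row A − 5·row B = (13, 1, −5)   [check: 1·403 − 5·78 = 13]
  78 = 6·13 + 0   → remainder 0, stop. gcd = 13 (last nonzero row C).
So gcd(403, 78) = 13, with Bézout identity 1·403 − 5·78 = 13. Containment (⊇): the Bézout identity exhibits 13 as an element of (403, 78), giving (13) ⊆ (403, 78). Containment (⊆): since 13 | 403 and 13 | 78 (403 = 13·31, 78 = 13·6), every Z-linear combination of 403 and 78 is divisible by 13, so (403, 78) ⊆ (13). Therefore (403, 78) = (13), d = 13.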